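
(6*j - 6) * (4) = 24*j - 24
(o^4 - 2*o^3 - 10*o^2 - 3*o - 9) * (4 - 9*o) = -9*o^5 + 22*o^4 + 82*o^3 - 13*o^2 + 69*o - 36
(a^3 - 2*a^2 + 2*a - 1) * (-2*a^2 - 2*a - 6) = -2*a^5 + 2*a^4 - 6*a^3 + 10*a^2 - 10*a + 6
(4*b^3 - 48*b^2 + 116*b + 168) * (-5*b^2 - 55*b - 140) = -20*b^5 + 20*b^4 + 1500*b^3 - 500*b^2 - 25480*b - 23520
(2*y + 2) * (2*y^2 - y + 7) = 4*y^3 + 2*y^2 + 12*y + 14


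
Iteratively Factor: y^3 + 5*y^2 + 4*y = (y + 4)*(y^2 + y) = y*(y + 4)*(y + 1)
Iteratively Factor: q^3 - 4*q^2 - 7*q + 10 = (q + 2)*(q^2 - 6*q + 5) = (q - 5)*(q + 2)*(q - 1)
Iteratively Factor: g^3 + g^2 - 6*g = (g + 3)*(g^2 - 2*g) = (g - 2)*(g + 3)*(g)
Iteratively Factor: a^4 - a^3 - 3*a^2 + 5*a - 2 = (a - 1)*(a^3 - 3*a + 2) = (a - 1)*(a + 2)*(a^2 - 2*a + 1) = (a - 1)^2*(a + 2)*(a - 1)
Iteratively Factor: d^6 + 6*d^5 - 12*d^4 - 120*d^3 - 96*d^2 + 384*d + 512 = (d + 4)*(d^5 + 2*d^4 - 20*d^3 - 40*d^2 + 64*d + 128) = (d - 4)*(d + 4)*(d^4 + 6*d^3 + 4*d^2 - 24*d - 32) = (d - 4)*(d - 2)*(d + 4)*(d^3 + 8*d^2 + 20*d + 16) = (d - 4)*(d - 2)*(d + 4)^2*(d^2 + 4*d + 4) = (d - 4)*(d - 2)*(d + 2)*(d + 4)^2*(d + 2)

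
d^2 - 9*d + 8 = (d - 8)*(d - 1)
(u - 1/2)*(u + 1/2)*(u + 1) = u^3 + u^2 - u/4 - 1/4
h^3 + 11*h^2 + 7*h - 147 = (h - 3)*(h + 7)^2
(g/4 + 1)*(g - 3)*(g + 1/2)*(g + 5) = g^4/4 + 13*g^3/8 - g^2 - 127*g/8 - 15/2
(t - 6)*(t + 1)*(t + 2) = t^3 - 3*t^2 - 16*t - 12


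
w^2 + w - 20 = (w - 4)*(w + 5)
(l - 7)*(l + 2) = l^2 - 5*l - 14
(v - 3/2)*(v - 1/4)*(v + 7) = v^3 + 21*v^2/4 - 95*v/8 + 21/8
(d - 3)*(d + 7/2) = d^2 + d/2 - 21/2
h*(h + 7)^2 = h^3 + 14*h^2 + 49*h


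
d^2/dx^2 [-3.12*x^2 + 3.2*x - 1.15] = -6.24000000000000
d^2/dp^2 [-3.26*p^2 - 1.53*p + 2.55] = -6.52000000000000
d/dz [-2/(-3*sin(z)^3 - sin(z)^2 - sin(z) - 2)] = 2*(-2*sin(z) + 9*cos(z)^2 - 10)*cos(z)/(3*sin(z)^3 + sin(z)^2 + sin(z) + 2)^2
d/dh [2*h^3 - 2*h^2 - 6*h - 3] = 6*h^2 - 4*h - 6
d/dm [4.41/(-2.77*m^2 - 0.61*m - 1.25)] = (24.4314*m + 2.6901)/(2.77*m^2 + 0.61*m + 1.25)^2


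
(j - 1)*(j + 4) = j^2 + 3*j - 4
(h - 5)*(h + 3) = h^2 - 2*h - 15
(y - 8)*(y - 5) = y^2 - 13*y + 40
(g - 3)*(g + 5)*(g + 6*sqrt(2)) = g^3 + 2*g^2 + 6*sqrt(2)*g^2 - 15*g + 12*sqrt(2)*g - 90*sqrt(2)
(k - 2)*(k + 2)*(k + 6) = k^3 + 6*k^2 - 4*k - 24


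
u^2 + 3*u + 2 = (u + 1)*(u + 2)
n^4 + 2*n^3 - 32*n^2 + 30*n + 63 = (n - 3)^2*(n + 1)*(n + 7)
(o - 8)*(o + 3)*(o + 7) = o^3 + 2*o^2 - 59*o - 168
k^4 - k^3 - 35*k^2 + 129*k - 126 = (k - 3)^2*(k - 2)*(k + 7)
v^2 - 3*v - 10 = (v - 5)*(v + 2)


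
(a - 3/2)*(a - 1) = a^2 - 5*a/2 + 3/2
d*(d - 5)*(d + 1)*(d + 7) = d^4 + 3*d^3 - 33*d^2 - 35*d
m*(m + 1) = m^2 + m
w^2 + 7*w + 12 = (w + 3)*(w + 4)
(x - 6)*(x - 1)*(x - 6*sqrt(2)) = x^3 - 6*sqrt(2)*x^2 - 7*x^2 + 6*x + 42*sqrt(2)*x - 36*sqrt(2)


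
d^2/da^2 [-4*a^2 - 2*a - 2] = -8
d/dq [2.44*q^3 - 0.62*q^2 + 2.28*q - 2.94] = 7.32*q^2 - 1.24*q + 2.28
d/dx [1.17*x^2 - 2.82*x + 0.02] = 2.34*x - 2.82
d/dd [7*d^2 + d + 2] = 14*d + 1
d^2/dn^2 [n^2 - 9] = 2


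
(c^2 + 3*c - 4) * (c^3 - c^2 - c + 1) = c^5 + 2*c^4 - 8*c^3 + 2*c^2 + 7*c - 4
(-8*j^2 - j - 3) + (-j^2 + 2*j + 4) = -9*j^2 + j + 1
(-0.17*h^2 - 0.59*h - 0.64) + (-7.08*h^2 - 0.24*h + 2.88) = -7.25*h^2 - 0.83*h + 2.24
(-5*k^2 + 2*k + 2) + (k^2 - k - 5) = -4*k^2 + k - 3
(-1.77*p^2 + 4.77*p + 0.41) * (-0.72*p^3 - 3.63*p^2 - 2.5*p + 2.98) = 1.2744*p^5 + 2.9907*p^4 - 13.1853*p^3 - 18.6879*p^2 + 13.1896*p + 1.2218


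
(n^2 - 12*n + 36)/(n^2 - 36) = (n - 6)/(n + 6)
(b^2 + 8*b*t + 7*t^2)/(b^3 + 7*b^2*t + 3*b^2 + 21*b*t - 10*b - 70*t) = (b + t)/(b^2 + 3*b - 10)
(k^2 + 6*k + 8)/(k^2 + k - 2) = (k + 4)/(k - 1)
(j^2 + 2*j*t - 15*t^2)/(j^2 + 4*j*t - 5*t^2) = (-j + 3*t)/(-j + t)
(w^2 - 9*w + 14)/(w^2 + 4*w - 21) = (w^2 - 9*w + 14)/(w^2 + 4*w - 21)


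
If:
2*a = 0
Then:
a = 0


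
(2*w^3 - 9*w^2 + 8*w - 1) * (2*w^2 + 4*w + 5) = 4*w^5 - 10*w^4 - 10*w^3 - 15*w^2 + 36*w - 5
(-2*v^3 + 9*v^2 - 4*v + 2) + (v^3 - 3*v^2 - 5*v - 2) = -v^3 + 6*v^2 - 9*v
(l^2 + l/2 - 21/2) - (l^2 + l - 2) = -l/2 - 17/2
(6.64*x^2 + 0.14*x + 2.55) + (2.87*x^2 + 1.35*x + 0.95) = 9.51*x^2 + 1.49*x + 3.5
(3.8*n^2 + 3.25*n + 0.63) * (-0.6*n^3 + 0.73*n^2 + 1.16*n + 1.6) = -2.28*n^5 + 0.824*n^4 + 6.4025*n^3 + 10.3099*n^2 + 5.9308*n + 1.008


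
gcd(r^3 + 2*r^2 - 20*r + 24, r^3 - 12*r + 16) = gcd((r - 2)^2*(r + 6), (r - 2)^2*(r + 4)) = r^2 - 4*r + 4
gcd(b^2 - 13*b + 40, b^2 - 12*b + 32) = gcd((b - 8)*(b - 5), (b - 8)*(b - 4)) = b - 8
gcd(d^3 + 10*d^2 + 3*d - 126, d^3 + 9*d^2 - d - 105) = d^2 + 4*d - 21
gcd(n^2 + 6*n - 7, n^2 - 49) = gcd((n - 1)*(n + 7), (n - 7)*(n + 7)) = n + 7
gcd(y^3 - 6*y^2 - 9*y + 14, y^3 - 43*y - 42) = y - 7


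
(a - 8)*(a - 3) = a^2 - 11*a + 24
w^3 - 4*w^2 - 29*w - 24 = (w - 8)*(w + 1)*(w + 3)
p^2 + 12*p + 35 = (p + 5)*(p + 7)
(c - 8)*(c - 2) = c^2 - 10*c + 16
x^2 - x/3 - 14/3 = (x - 7/3)*(x + 2)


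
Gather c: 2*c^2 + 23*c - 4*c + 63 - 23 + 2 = 2*c^2 + 19*c + 42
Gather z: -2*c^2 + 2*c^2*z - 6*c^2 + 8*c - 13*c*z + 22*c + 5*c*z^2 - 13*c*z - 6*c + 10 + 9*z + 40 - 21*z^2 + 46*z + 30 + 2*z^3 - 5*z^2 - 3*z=-8*c^2 + 24*c + 2*z^3 + z^2*(5*c - 26) + z*(2*c^2 - 26*c + 52) + 80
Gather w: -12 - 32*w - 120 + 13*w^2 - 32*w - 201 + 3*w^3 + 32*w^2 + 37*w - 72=3*w^3 + 45*w^2 - 27*w - 405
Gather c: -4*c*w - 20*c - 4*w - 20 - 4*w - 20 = c*(-4*w - 20) - 8*w - 40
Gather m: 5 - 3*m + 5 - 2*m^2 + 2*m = -2*m^2 - m + 10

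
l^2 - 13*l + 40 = (l - 8)*(l - 5)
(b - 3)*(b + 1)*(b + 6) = b^3 + 4*b^2 - 15*b - 18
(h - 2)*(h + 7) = h^2 + 5*h - 14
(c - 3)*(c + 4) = c^2 + c - 12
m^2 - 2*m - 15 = (m - 5)*(m + 3)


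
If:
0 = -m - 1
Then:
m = -1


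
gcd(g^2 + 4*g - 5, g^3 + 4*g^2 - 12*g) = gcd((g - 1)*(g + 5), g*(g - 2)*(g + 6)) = 1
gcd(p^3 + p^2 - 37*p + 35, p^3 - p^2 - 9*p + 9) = p - 1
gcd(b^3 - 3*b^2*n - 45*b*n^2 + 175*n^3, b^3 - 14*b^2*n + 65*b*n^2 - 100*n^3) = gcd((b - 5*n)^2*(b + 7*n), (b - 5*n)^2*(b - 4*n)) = b^2 - 10*b*n + 25*n^2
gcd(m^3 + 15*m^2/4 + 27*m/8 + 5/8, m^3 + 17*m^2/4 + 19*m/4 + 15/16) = m^2 + 11*m/4 + 5/8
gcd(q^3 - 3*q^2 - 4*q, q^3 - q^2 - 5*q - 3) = q + 1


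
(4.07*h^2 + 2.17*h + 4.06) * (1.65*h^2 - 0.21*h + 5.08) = 6.7155*h^4 + 2.7258*h^3 + 26.9189*h^2 + 10.171*h + 20.6248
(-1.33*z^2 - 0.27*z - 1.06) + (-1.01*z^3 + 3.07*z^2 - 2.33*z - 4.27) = -1.01*z^3 + 1.74*z^2 - 2.6*z - 5.33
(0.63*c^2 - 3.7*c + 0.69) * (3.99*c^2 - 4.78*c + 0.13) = 2.5137*c^4 - 17.7744*c^3 + 20.521*c^2 - 3.7792*c + 0.0897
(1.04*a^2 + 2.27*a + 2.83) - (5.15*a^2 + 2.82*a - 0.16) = -4.11*a^2 - 0.55*a + 2.99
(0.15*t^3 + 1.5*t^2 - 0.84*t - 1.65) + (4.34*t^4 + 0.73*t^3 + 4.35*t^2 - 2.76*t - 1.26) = 4.34*t^4 + 0.88*t^3 + 5.85*t^2 - 3.6*t - 2.91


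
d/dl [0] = 0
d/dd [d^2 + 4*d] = 2*d + 4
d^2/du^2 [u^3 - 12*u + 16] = 6*u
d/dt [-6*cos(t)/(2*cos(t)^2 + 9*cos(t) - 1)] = 6*(2*sin(t)^2 - 3)*sin(t)/(9*cos(t) + cos(2*t))^2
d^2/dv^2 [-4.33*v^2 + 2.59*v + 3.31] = -8.66000000000000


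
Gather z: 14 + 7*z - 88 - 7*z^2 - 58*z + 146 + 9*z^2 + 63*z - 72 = 2*z^2 + 12*z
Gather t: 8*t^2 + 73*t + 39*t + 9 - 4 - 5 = 8*t^2 + 112*t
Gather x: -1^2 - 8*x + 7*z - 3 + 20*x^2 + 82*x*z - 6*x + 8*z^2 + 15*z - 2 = 20*x^2 + x*(82*z - 14) + 8*z^2 + 22*z - 6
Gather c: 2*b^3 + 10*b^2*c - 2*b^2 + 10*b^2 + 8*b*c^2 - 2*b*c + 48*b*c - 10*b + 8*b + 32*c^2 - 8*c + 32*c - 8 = 2*b^3 + 8*b^2 - 2*b + c^2*(8*b + 32) + c*(10*b^2 + 46*b + 24) - 8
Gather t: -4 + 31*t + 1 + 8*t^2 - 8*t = 8*t^2 + 23*t - 3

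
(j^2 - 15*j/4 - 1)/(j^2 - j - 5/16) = 4*(j - 4)/(4*j - 5)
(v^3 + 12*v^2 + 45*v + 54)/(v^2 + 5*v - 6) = (v^2 + 6*v + 9)/(v - 1)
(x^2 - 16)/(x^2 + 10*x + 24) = (x - 4)/(x + 6)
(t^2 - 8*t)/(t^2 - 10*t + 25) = t*(t - 8)/(t^2 - 10*t + 25)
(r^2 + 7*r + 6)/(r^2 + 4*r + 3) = (r + 6)/(r + 3)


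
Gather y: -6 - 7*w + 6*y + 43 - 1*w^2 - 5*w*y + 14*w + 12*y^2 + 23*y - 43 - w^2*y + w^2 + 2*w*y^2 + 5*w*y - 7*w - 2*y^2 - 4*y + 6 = y^2*(2*w + 10) + y*(25 - w^2)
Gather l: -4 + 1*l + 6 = l + 2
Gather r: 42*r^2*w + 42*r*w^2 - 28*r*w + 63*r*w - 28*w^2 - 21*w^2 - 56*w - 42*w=42*r^2*w + r*(42*w^2 + 35*w) - 49*w^2 - 98*w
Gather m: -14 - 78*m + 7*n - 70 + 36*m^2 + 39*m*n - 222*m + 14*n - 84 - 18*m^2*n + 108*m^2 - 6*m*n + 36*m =m^2*(144 - 18*n) + m*(33*n - 264) + 21*n - 168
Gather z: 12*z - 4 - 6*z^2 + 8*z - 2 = -6*z^2 + 20*z - 6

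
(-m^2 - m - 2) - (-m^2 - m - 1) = -1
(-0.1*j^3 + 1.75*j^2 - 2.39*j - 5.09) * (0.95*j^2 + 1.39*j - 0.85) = -0.095*j^5 + 1.5235*j^4 + 0.246999999999999*j^3 - 9.6451*j^2 - 5.0436*j + 4.3265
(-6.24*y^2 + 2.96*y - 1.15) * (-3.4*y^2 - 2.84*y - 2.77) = 21.216*y^4 + 7.6576*y^3 + 12.7884*y^2 - 4.9332*y + 3.1855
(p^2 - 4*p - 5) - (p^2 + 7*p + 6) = -11*p - 11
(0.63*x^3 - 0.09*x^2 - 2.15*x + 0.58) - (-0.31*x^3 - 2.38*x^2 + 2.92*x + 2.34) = 0.94*x^3 + 2.29*x^2 - 5.07*x - 1.76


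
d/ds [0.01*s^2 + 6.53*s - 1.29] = 0.02*s + 6.53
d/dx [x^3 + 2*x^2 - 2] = x*(3*x + 4)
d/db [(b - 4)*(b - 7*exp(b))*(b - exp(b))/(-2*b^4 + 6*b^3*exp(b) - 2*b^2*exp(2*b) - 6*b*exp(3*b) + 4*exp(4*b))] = (5*b^4*exp(b) + b^4 - 2*b^3*exp(2*b) - 34*b^3*exp(b) - 8*b^3 + 13*b^2*exp(3*b) + 23*b^2*exp(2*b) + 92*b^2*exp(b) - 28*b*exp(4*b) - 56*b*exp(3*b) - 112*b*exp(2*b) + 126*exp(4*b) - 20*exp(3*b))/(2*(b^6 - 4*b^5*exp(b) + 2*b^4*exp(2*b) + 8*b^3*exp(3*b) - 7*b^2*exp(4*b) - 4*b*exp(5*b) + 4*exp(6*b)))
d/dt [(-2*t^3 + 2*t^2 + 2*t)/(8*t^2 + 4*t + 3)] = 2*(-8*t^4 - 8*t^3 - 13*t^2 + 6*t + 3)/(64*t^4 + 64*t^3 + 64*t^2 + 24*t + 9)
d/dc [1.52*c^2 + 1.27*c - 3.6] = 3.04*c + 1.27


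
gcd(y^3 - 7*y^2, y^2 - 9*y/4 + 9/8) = 1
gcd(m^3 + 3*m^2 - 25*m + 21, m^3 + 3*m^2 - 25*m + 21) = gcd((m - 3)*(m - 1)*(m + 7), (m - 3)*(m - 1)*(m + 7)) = m^3 + 3*m^2 - 25*m + 21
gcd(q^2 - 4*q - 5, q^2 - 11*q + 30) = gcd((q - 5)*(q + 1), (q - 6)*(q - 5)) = q - 5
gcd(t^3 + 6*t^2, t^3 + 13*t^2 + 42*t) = t^2 + 6*t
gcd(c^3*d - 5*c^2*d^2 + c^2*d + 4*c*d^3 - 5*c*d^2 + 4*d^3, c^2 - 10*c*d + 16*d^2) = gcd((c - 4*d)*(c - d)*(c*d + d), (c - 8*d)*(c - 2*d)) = 1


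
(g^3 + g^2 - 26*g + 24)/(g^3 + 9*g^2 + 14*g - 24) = (g - 4)/(g + 4)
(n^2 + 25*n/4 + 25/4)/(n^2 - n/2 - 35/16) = 4*(n + 5)/(4*n - 7)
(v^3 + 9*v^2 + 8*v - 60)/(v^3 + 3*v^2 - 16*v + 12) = (v + 5)/(v - 1)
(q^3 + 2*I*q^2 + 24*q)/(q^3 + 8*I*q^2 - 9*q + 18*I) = q*(q - 4*I)/(q^2 + 2*I*q + 3)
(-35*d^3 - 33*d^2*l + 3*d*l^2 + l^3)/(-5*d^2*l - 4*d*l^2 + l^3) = (7*d + l)/l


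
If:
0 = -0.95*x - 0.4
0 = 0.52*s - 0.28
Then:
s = 0.54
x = -0.42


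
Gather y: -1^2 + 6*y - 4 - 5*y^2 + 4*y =-5*y^2 + 10*y - 5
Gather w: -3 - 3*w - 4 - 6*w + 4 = -9*w - 3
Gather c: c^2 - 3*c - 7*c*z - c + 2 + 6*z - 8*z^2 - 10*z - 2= c^2 + c*(-7*z - 4) - 8*z^2 - 4*z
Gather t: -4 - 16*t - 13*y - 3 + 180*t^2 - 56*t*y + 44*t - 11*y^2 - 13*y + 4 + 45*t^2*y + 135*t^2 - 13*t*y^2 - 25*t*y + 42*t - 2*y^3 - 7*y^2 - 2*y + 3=t^2*(45*y + 315) + t*(-13*y^2 - 81*y + 70) - 2*y^3 - 18*y^2 - 28*y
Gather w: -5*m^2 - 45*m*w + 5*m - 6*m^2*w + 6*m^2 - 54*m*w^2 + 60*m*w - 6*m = m^2 - 54*m*w^2 - m + w*(-6*m^2 + 15*m)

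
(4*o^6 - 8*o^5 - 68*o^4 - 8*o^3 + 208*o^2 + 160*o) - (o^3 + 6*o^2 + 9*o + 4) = 4*o^6 - 8*o^5 - 68*o^4 - 9*o^3 + 202*o^2 + 151*o - 4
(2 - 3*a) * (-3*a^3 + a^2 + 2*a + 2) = 9*a^4 - 9*a^3 - 4*a^2 - 2*a + 4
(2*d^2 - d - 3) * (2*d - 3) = 4*d^3 - 8*d^2 - 3*d + 9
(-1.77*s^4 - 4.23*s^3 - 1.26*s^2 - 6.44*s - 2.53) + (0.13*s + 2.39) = -1.77*s^4 - 4.23*s^3 - 1.26*s^2 - 6.31*s - 0.14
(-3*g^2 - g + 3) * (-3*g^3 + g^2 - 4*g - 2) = 9*g^5 + 2*g^3 + 13*g^2 - 10*g - 6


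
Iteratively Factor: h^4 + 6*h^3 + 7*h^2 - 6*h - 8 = (h + 4)*(h^3 + 2*h^2 - h - 2) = (h + 2)*(h + 4)*(h^2 - 1) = (h + 1)*(h + 2)*(h + 4)*(h - 1)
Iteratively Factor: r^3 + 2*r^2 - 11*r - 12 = (r - 3)*(r^2 + 5*r + 4) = (r - 3)*(r + 1)*(r + 4)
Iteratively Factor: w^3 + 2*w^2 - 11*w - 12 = (w + 4)*(w^2 - 2*w - 3) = (w - 3)*(w + 4)*(w + 1)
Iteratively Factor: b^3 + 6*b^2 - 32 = (b + 4)*(b^2 + 2*b - 8) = (b - 2)*(b + 4)*(b + 4)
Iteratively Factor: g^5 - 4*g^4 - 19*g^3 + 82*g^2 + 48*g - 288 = (g - 4)*(g^4 - 19*g^2 + 6*g + 72) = (g - 4)*(g + 2)*(g^3 - 2*g^2 - 15*g + 36) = (g - 4)*(g + 2)*(g + 4)*(g^2 - 6*g + 9) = (g - 4)*(g - 3)*(g + 2)*(g + 4)*(g - 3)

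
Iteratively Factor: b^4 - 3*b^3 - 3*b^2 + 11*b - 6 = (b + 2)*(b^3 - 5*b^2 + 7*b - 3) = (b - 1)*(b + 2)*(b^2 - 4*b + 3) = (b - 1)^2*(b + 2)*(b - 3)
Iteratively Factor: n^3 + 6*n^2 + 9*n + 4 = (n + 4)*(n^2 + 2*n + 1) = (n + 1)*(n + 4)*(n + 1)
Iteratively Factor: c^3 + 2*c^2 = (c)*(c^2 + 2*c) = c^2*(c + 2)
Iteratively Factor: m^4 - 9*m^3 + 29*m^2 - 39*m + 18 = (m - 3)*(m^3 - 6*m^2 + 11*m - 6) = (m - 3)*(m - 1)*(m^2 - 5*m + 6) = (m - 3)*(m - 2)*(m - 1)*(m - 3)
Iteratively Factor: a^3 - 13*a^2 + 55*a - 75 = (a - 5)*(a^2 - 8*a + 15) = (a - 5)*(a - 3)*(a - 5)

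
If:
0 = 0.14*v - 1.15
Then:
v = 8.21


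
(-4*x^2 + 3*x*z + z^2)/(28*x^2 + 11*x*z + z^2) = (-x + z)/(7*x + z)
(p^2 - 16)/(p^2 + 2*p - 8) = (p - 4)/(p - 2)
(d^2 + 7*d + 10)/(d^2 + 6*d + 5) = (d + 2)/(d + 1)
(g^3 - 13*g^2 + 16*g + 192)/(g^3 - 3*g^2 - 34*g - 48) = (g - 8)/(g + 2)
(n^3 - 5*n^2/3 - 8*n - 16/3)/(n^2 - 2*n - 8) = (3*n^2 + 7*n + 4)/(3*(n + 2))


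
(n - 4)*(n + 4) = n^2 - 16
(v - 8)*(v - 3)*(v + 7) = v^3 - 4*v^2 - 53*v + 168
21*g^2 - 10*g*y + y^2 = (-7*g + y)*(-3*g + y)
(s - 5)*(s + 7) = s^2 + 2*s - 35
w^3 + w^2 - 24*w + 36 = (w - 3)*(w - 2)*(w + 6)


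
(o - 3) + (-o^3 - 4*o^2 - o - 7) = -o^3 - 4*o^2 - 10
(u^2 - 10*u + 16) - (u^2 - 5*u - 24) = 40 - 5*u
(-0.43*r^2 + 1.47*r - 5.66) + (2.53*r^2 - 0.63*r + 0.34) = 2.1*r^2 + 0.84*r - 5.32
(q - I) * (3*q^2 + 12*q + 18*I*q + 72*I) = 3*q^3 + 12*q^2 + 15*I*q^2 + 18*q + 60*I*q + 72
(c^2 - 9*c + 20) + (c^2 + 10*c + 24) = 2*c^2 + c + 44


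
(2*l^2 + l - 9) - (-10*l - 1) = 2*l^2 + 11*l - 8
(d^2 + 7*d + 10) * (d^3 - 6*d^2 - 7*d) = d^5 + d^4 - 39*d^3 - 109*d^2 - 70*d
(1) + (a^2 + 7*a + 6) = a^2 + 7*a + 7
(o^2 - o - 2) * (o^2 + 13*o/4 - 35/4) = o^4 + 9*o^3/4 - 14*o^2 + 9*o/4 + 35/2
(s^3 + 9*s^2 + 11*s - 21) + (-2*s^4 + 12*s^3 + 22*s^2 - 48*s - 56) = -2*s^4 + 13*s^3 + 31*s^2 - 37*s - 77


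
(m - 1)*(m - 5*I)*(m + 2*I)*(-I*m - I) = -I*m^4 - 3*m^3 - 9*I*m^2 + 3*m + 10*I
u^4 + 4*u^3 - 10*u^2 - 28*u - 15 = (u - 3)*(u + 1)^2*(u + 5)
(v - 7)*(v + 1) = v^2 - 6*v - 7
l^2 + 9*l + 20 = (l + 4)*(l + 5)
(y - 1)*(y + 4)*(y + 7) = y^3 + 10*y^2 + 17*y - 28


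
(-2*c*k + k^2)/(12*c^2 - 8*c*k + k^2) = -k/(6*c - k)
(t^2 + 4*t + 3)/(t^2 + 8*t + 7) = (t + 3)/(t + 7)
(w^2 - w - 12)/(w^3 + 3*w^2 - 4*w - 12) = (w - 4)/(w^2 - 4)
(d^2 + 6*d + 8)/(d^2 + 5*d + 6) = (d + 4)/(d + 3)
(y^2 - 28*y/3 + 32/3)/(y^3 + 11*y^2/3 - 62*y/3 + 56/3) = (y - 8)/(y^2 + 5*y - 14)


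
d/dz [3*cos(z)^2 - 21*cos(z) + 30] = 3*(7 - 2*cos(z))*sin(z)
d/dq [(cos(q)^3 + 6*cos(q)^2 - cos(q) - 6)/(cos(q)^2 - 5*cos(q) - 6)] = (sin(q)^2 + 12*cos(q) + 23)*sin(q)/(cos(q) - 6)^2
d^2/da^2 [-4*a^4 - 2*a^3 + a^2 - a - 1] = -48*a^2 - 12*a + 2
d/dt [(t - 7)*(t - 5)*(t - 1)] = 3*t^2 - 26*t + 47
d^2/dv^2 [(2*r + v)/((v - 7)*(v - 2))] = 2*(6*r*v^2 - 54*r*v + 134*r + v^3 - 42*v + 126)/(v^6 - 27*v^5 + 285*v^4 - 1485*v^3 + 3990*v^2 - 5292*v + 2744)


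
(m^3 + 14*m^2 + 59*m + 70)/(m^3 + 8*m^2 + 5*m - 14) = (m + 5)/(m - 1)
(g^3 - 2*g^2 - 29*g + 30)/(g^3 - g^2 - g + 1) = (g^2 - g - 30)/(g^2 - 1)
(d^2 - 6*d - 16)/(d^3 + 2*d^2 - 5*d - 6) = (d^2 - 6*d - 16)/(d^3 + 2*d^2 - 5*d - 6)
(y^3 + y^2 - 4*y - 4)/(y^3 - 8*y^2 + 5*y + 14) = (y + 2)/(y - 7)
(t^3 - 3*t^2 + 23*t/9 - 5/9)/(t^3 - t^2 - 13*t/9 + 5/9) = (t - 1)/(t + 1)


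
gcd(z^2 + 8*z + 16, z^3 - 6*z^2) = 1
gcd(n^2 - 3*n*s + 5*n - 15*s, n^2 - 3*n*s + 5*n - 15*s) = -n^2 + 3*n*s - 5*n + 15*s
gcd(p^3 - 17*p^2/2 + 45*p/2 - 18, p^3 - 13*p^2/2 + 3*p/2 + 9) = p - 3/2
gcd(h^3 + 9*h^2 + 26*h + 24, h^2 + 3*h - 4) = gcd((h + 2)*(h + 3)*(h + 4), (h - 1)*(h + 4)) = h + 4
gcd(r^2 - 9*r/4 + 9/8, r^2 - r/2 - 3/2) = r - 3/2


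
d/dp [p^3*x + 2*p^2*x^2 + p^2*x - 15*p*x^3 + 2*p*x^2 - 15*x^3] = x*(3*p^2 + 4*p*x + 2*p - 15*x^2 + 2*x)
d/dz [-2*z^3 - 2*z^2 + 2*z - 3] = -6*z^2 - 4*z + 2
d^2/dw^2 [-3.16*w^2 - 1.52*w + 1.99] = -6.32000000000000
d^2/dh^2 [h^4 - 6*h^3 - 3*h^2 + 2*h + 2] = 12*h^2 - 36*h - 6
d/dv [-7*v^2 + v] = 1 - 14*v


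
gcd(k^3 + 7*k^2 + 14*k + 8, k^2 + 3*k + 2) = k^2 + 3*k + 2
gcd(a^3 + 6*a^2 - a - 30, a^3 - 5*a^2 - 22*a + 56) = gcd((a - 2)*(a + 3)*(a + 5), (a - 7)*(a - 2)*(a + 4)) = a - 2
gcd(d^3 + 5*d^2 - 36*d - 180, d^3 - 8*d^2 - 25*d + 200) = d + 5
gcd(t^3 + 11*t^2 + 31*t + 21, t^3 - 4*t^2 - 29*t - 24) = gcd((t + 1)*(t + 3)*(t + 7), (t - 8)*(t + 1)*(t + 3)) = t^2 + 4*t + 3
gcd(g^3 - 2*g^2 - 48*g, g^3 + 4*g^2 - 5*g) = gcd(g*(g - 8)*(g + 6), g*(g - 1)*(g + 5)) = g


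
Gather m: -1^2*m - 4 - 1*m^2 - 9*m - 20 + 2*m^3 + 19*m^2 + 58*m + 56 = 2*m^3 + 18*m^2 + 48*m + 32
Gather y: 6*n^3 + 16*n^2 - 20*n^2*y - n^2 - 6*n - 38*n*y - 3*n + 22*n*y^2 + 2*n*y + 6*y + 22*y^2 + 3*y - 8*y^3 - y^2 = 6*n^3 + 15*n^2 - 9*n - 8*y^3 + y^2*(22*n + 21) + y*(-20*n^2 - 36*n + 9)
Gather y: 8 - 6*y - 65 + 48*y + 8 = 42*y - 49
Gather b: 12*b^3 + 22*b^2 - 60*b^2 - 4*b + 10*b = 12*b^3 - 38*b^2 + 6*b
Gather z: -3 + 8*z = 8*z - 3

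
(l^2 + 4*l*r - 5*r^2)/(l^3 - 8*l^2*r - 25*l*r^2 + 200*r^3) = (l - r)/(l^2 - 13*l*r + 40*r^2)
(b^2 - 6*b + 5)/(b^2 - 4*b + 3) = (b - 5)/(b - 3)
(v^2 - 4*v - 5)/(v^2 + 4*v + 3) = (v - 5)/(v + 3)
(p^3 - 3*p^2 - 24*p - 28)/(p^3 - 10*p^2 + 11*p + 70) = (p + 2)/(p - 5)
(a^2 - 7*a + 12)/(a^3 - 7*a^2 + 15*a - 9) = (a - 4)/(a^2 - 4*a + 3)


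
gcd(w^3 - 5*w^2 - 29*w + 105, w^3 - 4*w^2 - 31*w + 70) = w^2 - 2*w - 35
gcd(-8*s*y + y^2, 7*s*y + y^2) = y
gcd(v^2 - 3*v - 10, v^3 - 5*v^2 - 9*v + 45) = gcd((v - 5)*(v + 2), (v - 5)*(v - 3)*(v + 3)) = v - 5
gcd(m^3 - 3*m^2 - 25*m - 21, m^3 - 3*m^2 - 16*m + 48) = 1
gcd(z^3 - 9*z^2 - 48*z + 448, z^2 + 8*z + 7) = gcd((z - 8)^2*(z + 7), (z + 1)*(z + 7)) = z + 7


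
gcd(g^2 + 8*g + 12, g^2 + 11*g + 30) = g + 6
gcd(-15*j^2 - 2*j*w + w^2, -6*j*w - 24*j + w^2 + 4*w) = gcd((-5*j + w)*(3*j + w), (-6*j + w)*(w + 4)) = 1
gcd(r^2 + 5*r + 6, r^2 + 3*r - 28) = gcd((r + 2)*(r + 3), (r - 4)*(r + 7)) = 1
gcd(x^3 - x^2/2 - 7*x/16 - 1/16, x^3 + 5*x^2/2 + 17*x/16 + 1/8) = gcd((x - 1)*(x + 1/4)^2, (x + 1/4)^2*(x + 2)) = x^2 + x/2 + 1/16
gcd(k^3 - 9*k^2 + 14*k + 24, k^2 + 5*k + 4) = k + 1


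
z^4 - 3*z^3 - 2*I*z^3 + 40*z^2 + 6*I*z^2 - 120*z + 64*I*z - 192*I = (z - 3)*(z - 8*I)*(z + 2*I)*(z + 4*I)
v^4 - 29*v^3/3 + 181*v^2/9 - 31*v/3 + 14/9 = (v - 7)*(v - 2)*(v - 1/3)^2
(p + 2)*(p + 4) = p^2 + 6*p + 8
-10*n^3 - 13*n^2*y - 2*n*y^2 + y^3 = (-5*n + y)*(n + y)*(2*n + y)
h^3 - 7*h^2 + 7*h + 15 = (h - 5)*(h - 3)*(h + 1)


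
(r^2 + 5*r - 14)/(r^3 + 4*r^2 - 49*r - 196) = (r - 2)/(r^2 - 3*r - 28)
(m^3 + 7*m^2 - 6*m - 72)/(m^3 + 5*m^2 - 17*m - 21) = (m^2 + 10*m + 24)/(m^2 + 8*m + 7)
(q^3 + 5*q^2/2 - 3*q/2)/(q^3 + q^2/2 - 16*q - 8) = q*(2*q^2 + 5*q - 3)/(2*q^3 + q^2 - 32*q - 16)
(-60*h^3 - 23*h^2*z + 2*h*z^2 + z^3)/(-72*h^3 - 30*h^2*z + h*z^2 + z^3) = (-5*h + z)/(-6*h + z)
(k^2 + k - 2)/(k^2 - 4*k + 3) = (k + 2)/(k - 3)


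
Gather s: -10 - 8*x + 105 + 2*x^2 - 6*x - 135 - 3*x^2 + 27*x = -x^2 + 13*x - 40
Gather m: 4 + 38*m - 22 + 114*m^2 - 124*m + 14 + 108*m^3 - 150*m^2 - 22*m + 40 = 108*m^3 - 36*m^2 - 108*m + 36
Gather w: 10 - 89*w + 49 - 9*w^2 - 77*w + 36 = -9*w^2 - 166*w + 95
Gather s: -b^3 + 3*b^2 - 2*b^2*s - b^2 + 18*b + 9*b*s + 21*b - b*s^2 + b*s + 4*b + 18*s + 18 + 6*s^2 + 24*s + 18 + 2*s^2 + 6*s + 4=-b^3 + 2*b^2 + 43*b + s^2*(8 - b) + s*(-2*b^2 + 10*b + 48) + 40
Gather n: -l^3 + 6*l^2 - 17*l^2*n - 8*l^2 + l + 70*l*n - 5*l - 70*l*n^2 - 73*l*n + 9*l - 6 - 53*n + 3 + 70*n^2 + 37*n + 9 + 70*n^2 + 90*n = -l^3 - 2*l^2 + 5*l + n^2*(140 - 70*l) + n*(-17*l^2 - 3*l + 74) + 6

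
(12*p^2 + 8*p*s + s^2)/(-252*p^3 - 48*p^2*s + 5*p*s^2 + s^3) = (-2*p - s)/(42*p^2 + p*s - s^2)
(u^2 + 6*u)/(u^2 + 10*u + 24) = u/(u + 4)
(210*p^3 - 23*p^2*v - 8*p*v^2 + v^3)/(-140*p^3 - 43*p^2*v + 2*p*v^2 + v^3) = (-6*p + v)/(4*p + v)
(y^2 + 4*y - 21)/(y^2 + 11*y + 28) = (y - 3)/(y + 4)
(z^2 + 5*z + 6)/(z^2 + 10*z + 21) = (z + 2)/(z + 7)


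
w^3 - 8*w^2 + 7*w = w*(w - 7)*(w - 1)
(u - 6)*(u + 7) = u^2 + u - 42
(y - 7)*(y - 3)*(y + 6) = y^3 - 4*y^2 - 39*y + 126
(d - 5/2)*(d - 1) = d^2 - 7*d/2 + 5/2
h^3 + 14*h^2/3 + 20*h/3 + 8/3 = (h + 2/3)*(h + 2)^2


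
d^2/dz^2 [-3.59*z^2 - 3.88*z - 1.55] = -7.18000000000000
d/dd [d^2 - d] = 2*d - 1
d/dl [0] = 0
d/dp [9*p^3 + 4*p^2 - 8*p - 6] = 27*p^2 + 8*p - 8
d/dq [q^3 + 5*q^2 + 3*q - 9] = 3*q^2 + 10*q + 3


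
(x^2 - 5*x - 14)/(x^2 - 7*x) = (x + 2)/x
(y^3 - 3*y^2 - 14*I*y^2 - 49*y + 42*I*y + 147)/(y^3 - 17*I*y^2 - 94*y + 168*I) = (y^2 - y*(3 + 7*I) + 21*I)/(y^2 - 10*I*y - 24)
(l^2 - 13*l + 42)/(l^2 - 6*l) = (l - 7)/l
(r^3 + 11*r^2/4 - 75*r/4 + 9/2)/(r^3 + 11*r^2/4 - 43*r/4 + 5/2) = (r^2 + 3*r - 18)/(r^2 + 3*r - 10)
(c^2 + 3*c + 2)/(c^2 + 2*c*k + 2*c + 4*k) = (c + 1)/(c + 2*k)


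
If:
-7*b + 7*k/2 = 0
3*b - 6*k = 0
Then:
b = 0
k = 0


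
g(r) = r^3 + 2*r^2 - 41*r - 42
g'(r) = 3*r^2 + 4*r - 41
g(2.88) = -119.60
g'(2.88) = -4.60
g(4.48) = -95.62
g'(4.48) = 37.13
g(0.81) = -73.37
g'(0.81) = -35.79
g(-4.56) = 91.73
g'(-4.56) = 3.14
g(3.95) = -111.12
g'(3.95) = 21.61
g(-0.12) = -37.05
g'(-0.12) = -41.44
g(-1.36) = 14.94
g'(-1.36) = -40.89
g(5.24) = -58.05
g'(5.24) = 62.33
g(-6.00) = 60.00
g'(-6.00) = 43.00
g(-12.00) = -990.00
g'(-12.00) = 343.00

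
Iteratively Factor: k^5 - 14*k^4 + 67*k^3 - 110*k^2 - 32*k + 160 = (k + 1)*(k^4 - 15*k^3 + 82*k^2 - 192*k + 160) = (k - 2)*(k + 1)*(k^3 - 13*k^2 + 56*k - 80) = (k - 5)*(k - 2)*(k + 1)*(k^2 - 8*k + 16) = (k - 5)*(k - 4)*(k - 2)*(k + 1)*(k - 4)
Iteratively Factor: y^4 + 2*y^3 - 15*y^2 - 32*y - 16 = (y + 1)*(y^3 + y^2 - 16*y - 16) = (y + 1)*(y + 4)*(y^2 - 3*y - 4) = (y + 1)^2*(y + 4)*(y - 4)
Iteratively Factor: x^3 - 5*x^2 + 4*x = (x - 4)*(x^2 - x) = (x - 4)*(x - 1)*(x)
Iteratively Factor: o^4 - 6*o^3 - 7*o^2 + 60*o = (o + 3)*(o^3 - 9*o^2 + 20*o) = (o - 4)*(o + 3)*(o^2 - 5*o) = o*(o - 4)*(o + 3)*(o - 5)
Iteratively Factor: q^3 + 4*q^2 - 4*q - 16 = (q - 2)*(q^2 + 6*q + 8) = (q - 2)*(q + 4)*(q + 2)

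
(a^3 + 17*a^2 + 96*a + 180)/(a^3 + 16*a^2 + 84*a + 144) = (a + 5)/(a + 4)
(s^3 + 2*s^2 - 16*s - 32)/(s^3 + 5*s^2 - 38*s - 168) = (s^2 - 2*s - 8)/(s^2 + s - 42)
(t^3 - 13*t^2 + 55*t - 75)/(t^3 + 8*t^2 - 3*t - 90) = (t^2 - 10*t + 25)/(t^2 + 11*t + 30)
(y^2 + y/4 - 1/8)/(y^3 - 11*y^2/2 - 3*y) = (y - 1/4)/(y*(y - 6))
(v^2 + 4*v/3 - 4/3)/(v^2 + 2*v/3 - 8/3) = (3*v - 2)/(3*v - 4)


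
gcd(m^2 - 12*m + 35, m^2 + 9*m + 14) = 1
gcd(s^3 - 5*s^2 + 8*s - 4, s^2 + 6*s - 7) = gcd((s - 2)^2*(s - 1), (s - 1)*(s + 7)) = s - 1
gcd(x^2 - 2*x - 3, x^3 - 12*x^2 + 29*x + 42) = x + 1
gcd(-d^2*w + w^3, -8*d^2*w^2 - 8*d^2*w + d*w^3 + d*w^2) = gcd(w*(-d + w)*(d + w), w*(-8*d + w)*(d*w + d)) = w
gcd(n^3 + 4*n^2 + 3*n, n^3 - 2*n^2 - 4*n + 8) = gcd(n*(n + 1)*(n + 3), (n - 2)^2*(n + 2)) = 1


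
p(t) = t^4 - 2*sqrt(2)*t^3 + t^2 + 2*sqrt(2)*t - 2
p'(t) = 4*t^3 - 6*sqrt(2)*t^2 + 2*t + 2*sqrt(2)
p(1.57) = 0.04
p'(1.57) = 0.53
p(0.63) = -0.37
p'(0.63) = 1.72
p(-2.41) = 70.32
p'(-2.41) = -107.27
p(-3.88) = 393.93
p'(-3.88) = -366.32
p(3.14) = 26.39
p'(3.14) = 49.28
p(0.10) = -1.71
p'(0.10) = 2.95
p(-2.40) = 69.25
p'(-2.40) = -106.14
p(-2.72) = 109.36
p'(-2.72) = -145.88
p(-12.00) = 25731.58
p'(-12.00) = -8155.05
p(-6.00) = 1923.97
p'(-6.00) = -1178.64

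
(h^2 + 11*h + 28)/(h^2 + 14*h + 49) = (h + 4)/(h + 7)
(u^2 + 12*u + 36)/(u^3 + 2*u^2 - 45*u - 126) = (u + 6)/(u^2 - 4*u - 21)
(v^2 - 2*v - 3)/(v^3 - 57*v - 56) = (v - 3)/(v^2 - v - 56)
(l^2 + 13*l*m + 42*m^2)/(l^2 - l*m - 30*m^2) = (l^2 + 13*l*m + 42*m^2)/(l^2 - l*m - 30*m^2)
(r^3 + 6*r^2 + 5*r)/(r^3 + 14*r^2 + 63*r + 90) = r*(r + 1)/(r^2 + 9*r + 18)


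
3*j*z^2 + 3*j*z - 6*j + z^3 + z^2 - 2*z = (3*j + z)*(z - 1)*(z + 2)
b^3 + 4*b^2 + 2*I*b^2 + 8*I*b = b*(b + 4)*(b + 2*I)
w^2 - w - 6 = (w - 3)*(w + 2)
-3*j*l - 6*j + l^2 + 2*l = (-3*j + l)*(l + 2)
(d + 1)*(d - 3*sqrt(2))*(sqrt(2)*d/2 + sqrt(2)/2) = sqrt(2)*d^3/2 - 3*d^2 + sqrt(2)*d^2 - 6*d + sqrt(2)*d/2 - 3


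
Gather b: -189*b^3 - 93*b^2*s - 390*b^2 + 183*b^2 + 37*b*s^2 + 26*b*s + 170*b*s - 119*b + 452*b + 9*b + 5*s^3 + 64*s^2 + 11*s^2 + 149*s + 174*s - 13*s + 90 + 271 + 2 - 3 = -189*b^3 + b^2*(-93*s - 207) + b*(37*s^2 + 196*s + 342) + 5*s^3 + 75*s^2 + 310*s + 360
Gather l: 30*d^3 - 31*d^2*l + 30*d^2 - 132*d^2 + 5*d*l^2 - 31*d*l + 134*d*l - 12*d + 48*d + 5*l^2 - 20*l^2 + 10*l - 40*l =30*d^3 - 102*d^2 + 36*d + l^2*(5*d - 15) + l*(-31*d^2 + 103*d - 30)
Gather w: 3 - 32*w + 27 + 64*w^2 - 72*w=64*w^2 - 104*w + 30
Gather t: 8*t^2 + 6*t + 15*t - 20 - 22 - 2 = 8*t^2 + 21*t - 44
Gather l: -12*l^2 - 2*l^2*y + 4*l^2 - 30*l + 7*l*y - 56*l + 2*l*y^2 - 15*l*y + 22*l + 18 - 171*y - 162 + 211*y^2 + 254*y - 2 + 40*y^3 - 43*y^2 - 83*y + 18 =l^2*(-2*y - 8) + l*(2*y^2 - 8*y - 64) + 40*y^3 + 168*y^2 - 128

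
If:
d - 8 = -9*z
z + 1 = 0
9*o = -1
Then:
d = 17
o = -1/9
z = -1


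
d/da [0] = 0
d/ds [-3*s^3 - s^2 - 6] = s*(-9*s - 2)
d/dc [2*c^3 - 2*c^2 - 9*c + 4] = 6*c^2 - 4*c - 9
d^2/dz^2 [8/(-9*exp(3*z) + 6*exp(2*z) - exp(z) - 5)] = 8*(-2*(27*exp(2*z) - 12*exp(z) + 1)^2*exp(z) + (81*exp(2*z) - 24*exp(z) + 1)*(9*exp(3*z) - 6*exp(2*z) + exp(z) + 5))*exp(z)/(9*exp(3*z) - 6*exp(2*z) + exp(z) + 5)^3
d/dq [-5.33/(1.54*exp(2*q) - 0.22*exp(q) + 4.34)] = (16.4164*exp(q) - 1.1726)*exp(q)/(1.54*exp(2*q) - 0.22*exp(q) + 4.34)^2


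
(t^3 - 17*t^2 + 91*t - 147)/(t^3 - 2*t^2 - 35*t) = (t^2 - 10*t + 21)/(t*(t + 5))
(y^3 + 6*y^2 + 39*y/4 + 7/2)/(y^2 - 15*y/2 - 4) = (y^2 + 11*y/2 + 7)/(y - 8)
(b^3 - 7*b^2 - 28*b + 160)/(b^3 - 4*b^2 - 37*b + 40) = (b - 4)/(b - 1)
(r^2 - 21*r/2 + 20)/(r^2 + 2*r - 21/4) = 2*(2*r^2 - 21*r + 40)/(4*r^2 + 8*r - 21)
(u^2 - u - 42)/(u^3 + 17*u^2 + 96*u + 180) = (u - 7)/(u^2 + 11*u + 30)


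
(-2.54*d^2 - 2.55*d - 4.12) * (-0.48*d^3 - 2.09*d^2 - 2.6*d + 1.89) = 1.2192*d^5 + 6.5326*d^4 + 13.9111*d^3 + 10.4402*d^2 + 5.8925*d - 7.7868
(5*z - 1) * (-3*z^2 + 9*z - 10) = -15*z^3 + 48*z^2 - 59*z + 10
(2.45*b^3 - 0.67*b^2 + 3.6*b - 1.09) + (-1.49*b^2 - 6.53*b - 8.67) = 2.45*b^3 - 2.16*b^2 - 2.93*b - 9.76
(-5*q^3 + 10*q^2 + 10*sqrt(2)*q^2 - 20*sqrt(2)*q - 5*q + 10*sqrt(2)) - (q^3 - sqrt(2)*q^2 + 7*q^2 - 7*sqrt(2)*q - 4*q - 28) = -6*q^3 + 3*q^2 + 11*sqrt(2)*q^2 - 13*sqrt(2)*q - q + 10*sqrt(2) + 28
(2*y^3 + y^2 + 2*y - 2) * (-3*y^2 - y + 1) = -6*y^5 - 5*y^4 - 5*y^3 + 5*y^2 + 4*y - 2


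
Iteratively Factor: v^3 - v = (v)*(v^2 - 1) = v*(v - 1)*(v + 1)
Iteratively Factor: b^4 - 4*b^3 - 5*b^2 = (b)*(b^3 - 4*b^2 - 5*b) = b*(b + 1)*(b^2 - 5*b) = b^2*(b + 1)*(b - 5)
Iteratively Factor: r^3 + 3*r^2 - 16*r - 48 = (r - 4)*(r^2 + 7*r + 12) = (r - 4)*(r + 4)*(r + 3)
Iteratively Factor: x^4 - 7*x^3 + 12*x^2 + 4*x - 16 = (x + 1)*(x^3 - 8*x^2 + 20*x - 16) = (x - 2)*(x + 1)*(x^2 - 6*x + 8) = (x - 2)^2*(x + 1)*(x - 4)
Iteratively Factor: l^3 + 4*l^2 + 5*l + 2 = (l + 1)*(l^2 + 3*l + 2) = (l + 1)*(l + 2)*(l + 1)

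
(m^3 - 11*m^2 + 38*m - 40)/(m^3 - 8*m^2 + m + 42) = (m^3 - 11*m^2 + 38*m - 40)/(m^3 - 8*m^2 + m + 42)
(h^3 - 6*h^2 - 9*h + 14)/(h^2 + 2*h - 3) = (h^2 - 5*h - 14)/(h + 3)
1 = 1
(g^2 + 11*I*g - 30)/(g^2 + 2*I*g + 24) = (g + 5*I)/(g - 4*I)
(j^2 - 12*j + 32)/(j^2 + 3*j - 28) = (j - 8)/(j + 7)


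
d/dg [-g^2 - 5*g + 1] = -2*g - 5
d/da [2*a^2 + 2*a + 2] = 4*a + 2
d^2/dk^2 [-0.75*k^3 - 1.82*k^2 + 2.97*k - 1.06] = -4.5*k - 3.64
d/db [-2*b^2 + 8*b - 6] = 8 - 4*b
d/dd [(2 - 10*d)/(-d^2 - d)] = 2*(-5*d^2 + 2*d + 1)/(d^2*(d^2 + 2*d + 1))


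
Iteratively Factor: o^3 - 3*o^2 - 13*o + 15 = (o - 1)*(o^2 - 2*o - 15) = (o - 1)*(o + 3)*(o - 5)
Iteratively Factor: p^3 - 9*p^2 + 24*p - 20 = (p - 5)*(p^2 - 4*p + 4) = (p - 5)*(p - 2)*(p - 2)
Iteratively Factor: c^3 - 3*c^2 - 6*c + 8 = (c - 4)*(c^2 + c - 2) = (c - 4)*(c - 1)*(c + 2)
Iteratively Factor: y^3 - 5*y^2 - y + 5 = (y + 1)*(y^2 - 6*y + 5) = (y - 1)*(y + 1)*(y - 5)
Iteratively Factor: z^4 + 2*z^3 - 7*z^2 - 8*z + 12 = (z + 2)*(z^3 - 7*z + 6) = (z + 2)*(z + 3)*(z^2 - 3*z + 2) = (z - 2)*(z + 2)*(z + 3)*(z - 1)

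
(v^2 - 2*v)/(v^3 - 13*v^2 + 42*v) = (v - 2)/(v^2 - 13*v + 42)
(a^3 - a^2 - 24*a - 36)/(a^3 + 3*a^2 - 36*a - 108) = (a + 2)/(a + 6)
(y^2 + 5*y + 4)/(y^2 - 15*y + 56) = (y^2 + 5*y + 4)/(y^2 - 15*y + 56)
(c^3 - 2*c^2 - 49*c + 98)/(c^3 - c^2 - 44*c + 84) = (c - 7)/(c - 6)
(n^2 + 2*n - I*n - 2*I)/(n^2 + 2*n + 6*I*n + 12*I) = (n - I)/(n + 6*I)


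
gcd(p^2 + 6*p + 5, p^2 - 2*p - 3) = p + 1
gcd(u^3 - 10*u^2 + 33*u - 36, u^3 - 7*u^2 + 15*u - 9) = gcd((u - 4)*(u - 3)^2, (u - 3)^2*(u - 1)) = u^2 - 6*u + 9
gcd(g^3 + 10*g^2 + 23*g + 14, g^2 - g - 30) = 1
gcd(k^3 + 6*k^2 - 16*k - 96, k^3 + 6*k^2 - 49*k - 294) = k + 6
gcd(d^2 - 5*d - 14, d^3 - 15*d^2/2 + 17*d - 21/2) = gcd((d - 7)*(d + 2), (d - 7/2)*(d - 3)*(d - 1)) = 1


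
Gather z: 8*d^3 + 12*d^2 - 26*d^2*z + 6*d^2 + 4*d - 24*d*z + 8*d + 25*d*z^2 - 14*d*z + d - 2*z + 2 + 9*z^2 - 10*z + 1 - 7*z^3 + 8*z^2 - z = 8*d^3 + 18*d^2 + 13*d - 7*z^3 + z^2*(25*d + 17) + z*(-26*d^2 - 38*d - 13) + 3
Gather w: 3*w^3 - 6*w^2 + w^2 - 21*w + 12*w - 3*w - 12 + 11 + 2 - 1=3*w^3 - 5*w^2 - 12*w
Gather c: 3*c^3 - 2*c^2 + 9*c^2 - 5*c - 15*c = 3*c^3 + 7*c^2 - 20*c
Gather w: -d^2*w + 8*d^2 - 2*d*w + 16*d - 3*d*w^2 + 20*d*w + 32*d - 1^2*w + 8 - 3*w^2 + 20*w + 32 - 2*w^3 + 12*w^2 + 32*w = 8*d^2 + 48*d - 2*w^3 + w^2*(9 - 3*d) + w*(-d^2 + 18*d + 51) + 40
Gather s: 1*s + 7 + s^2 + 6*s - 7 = s^2 + 7*s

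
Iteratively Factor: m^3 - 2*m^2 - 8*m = (m - 4)*(m^2 + 2*m) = (m - 4)*(m + 2)*(m)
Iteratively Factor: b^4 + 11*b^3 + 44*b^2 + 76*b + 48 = (b + 4)*(b^3 + 7*b^2 + 16*b + 12) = (b + 2)*(b + 4)*(b^2 + 5*b + 6) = (b + 2)^2*(b + 4)*(b + 3)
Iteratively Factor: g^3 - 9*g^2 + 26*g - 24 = (g - 2)*(g^2 - 7*g + 12) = (g - 4)*(g - 2)*(g - 3)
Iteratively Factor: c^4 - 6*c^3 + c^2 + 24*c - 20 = (c + 2)*(c^3 - 8*c^2 + 17*c - 10) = (c - 1)*(c + 2)*(c^2 - 7*c + 10) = (c - 2)*(c - 1)*(c + 2)*(c - 5)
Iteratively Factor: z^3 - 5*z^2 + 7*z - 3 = (z - 1)*(z^2 - 4*z + 3) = (z - 1)^2*(z - 3)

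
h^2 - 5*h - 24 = (h - 8)*(h + 3)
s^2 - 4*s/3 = s*(s - 4/3)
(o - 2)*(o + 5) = o^2 + 3*o - 10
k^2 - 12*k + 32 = (k - 8)*(k - 4)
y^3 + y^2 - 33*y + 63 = (y - 3)^2*(y + 7)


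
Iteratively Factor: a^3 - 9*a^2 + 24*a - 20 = (a - 2)*(a^2 - 7*a + 10) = (a - 5)*(a - 2)*(a - 2)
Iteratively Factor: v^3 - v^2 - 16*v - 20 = (v - 5)*(v^2 + 4*v + 4) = (v - 5)*(v + 2)*(v + 2)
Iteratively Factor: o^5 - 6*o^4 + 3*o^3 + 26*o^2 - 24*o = (o - 3)*(o^4 - 3*o^3 - 6*o^2 + 8*o) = o*(o - 3)*(o^3 - 3*o^2 - 6*o + 8) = o*(o - 4)*(o - 3)*(o^2 + o - 2) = o*(o - 4)*(o - 3)*(o + 2)*(o - 1)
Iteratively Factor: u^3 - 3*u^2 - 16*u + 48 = (u - 4)*(u^2 + u - 12) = (u - 4)*(u - 3)*(u + 4)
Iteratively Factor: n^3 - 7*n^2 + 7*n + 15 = (n + 1)*(n^2 - 8*n + 15) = (n - 5)*(n + 1)*(n - 3)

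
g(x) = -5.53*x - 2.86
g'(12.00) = -5.53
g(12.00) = -69.22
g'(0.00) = -5.53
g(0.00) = -2.86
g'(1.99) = -5.53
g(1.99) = -13.86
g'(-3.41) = -5.53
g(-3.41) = 16.00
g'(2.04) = -5.53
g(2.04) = -14.14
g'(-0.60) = -5.53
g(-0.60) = 0.46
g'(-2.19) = -5.53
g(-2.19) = 9.25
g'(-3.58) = -5.53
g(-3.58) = 16.94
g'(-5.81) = -5.53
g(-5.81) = 29.27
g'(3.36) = -5.53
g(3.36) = -21.44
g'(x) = -5.53000000000000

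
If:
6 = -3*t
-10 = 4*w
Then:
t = -2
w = -5/2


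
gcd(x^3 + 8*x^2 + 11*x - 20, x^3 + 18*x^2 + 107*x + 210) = x + 5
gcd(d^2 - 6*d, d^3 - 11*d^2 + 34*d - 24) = d - 6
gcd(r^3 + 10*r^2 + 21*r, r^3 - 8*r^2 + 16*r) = r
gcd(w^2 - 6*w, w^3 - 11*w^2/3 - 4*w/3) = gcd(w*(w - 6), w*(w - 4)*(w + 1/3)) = w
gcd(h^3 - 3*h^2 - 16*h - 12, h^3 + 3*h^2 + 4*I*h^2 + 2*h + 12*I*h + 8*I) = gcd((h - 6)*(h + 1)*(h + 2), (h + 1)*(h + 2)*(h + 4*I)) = h^2 + 3*h + 2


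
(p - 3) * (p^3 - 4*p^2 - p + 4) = p^4 - 7*p^3 + 11*p^2 + 7*p - 12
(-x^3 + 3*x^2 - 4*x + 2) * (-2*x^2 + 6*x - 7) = 2*x^5 - 12*x^4 + 33*x^3 - 49*x^2 + 40*x - 14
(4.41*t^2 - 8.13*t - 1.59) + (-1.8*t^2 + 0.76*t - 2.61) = 2.61*t^2 - 7.37*t - 4.2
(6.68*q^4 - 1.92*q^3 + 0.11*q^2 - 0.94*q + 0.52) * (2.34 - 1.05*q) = -7.014*q^5 + 17.6472*q^4 - 4.6083*q^3 + 1.2444*q^2 - 2.7456*q + 1.2168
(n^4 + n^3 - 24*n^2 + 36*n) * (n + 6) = n^5 + 7*n^4 - 18*n^3 - 108*n^2 + 216*n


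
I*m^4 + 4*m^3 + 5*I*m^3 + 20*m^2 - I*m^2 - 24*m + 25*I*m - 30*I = (m + 6)*(m - 5*I)*(m + I)*(I*m - I)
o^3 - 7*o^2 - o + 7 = (o - 7)*(o - 1)*(o + 1)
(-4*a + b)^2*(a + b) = 16*a^3 + 8*a^2*b - 7*a*b^2 + b^3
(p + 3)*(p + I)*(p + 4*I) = p^3 + 3*p^2 + 5*I*p^2 - 4*p + 15*I*p - 12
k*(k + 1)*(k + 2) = k^3 + 3*k^2 + 2*k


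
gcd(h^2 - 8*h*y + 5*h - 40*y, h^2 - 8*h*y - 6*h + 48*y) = -h + 8*y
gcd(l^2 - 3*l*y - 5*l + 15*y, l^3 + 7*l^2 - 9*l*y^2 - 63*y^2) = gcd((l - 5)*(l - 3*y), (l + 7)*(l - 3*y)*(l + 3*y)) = -l + 3*y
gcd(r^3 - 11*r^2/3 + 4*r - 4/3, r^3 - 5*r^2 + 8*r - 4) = r^2 - 3*r + 2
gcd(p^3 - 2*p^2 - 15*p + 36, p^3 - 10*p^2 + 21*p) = p - 3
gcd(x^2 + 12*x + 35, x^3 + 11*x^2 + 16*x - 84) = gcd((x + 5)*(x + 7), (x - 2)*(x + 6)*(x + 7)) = x + 7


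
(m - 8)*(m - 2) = m^2 - 10*m + 16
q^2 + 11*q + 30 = (q + 5)*(q + 6)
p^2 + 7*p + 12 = (p + 3)*(p + 4)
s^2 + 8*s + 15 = (s + 3)*(s + 5)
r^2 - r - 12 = (r - 4)*(r + 3)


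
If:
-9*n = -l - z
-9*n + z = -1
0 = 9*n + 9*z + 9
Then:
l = 1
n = 0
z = -1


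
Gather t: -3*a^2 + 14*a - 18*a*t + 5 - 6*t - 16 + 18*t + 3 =-3*a^2 + 14*a + t*(12 - 18*a) - 8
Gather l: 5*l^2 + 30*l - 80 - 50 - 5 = 5*l^2 + 30*l - 135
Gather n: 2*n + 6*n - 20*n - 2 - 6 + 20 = 12 - 12*n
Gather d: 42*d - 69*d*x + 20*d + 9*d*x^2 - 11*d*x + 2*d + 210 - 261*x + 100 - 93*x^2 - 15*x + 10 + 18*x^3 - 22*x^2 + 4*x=d*(9*x^2 - 80*x + 64) + 18*x^3 - 115*x^2 - 272*x + 320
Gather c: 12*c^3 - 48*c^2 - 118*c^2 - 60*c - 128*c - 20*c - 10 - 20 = 12*c^3 - 166*c^2 - 208*c - 30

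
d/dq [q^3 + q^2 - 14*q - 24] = 3*q^2 + 2*q - 14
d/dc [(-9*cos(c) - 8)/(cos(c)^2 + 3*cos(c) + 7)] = (-9*cos(c)^2 - 16*cos(c) + 39)*sin(c)/(cos(c)^2 + 3*cos(c) + 7)^2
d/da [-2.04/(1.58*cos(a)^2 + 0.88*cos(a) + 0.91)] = -(6.4464*cos(a) + 1.7952)*sin(a)/(1.58*cos(a)^2 + 0.88*cos(a) + 0.91)^2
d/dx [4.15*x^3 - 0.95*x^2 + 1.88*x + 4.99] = 12.45*x^2 - 1.9*x + 1.88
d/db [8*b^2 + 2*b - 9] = 16*b + 2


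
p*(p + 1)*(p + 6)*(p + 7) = p^4 + 14*p^3 + 55*p^2 + 42*p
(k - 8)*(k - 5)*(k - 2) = k^3 - 15*k^2 + 66*k - 80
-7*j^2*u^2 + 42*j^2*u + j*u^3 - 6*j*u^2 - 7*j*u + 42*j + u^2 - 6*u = (-7*j + u)*(u - 6)*(j*u + 1)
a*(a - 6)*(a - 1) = a^3 - 7*a^2 + 6*a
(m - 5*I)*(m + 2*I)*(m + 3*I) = m^3 + 19*m + 30*I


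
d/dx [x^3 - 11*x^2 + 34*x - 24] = 3*x^2 - 22*x + 34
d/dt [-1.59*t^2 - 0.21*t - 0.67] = -3.18*t - 0.21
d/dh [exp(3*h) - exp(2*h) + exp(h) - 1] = (3*exp(2*h) - 2*exp(h) + 1)*exp(h)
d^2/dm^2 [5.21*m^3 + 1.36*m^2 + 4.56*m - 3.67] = 31.26*m + 2.72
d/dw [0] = 0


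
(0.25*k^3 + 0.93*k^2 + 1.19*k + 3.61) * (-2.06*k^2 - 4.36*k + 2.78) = -0.515*k^5 - 3.0058*k^4 - 5.8112*k^3 - 10.0396*k^2 - 12.4314*k + 10.0358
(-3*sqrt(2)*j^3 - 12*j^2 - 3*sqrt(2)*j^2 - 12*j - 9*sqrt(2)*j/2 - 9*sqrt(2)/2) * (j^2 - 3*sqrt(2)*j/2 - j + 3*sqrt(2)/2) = -3*sqrt(2)*j^5 - 3*j^4 + 33*sqrt(2)*j^3/2 + 33*j^2/2 - 27*sqrt(2)*j/2 - 27/2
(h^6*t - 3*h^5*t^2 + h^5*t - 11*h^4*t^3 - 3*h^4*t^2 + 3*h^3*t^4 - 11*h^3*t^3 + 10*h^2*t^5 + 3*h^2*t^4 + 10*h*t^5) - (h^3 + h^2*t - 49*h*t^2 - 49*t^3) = h^6*t - 3*h^5*t^2 + h^5*t - 11*h^4*t^3 - 3*h^4*t^2 + 3*h^3*t^4 - 11*h^3*t^3 - h^3 + 10*h^2*t^5 + 3*h^2*t^4 - h^2*t + 10*h*t^5 + 49*h*t^2 + 49*t^3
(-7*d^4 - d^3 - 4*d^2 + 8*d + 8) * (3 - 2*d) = 14*d^5 - 19*d^4 + 5*d^3 - 28*d^2 + 8*d + 24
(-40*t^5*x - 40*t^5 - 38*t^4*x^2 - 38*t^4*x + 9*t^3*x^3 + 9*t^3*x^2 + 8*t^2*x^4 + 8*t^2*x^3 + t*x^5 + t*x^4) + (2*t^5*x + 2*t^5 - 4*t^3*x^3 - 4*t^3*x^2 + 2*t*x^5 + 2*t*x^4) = -38*t^5*x - 38*t^5 - 38*t^4*x^2 - 38*t^4*x + 5*t^3*x^3 + 5*t^3*x^2 + 8*t^2*x^4 + 8*t^2*x^3 + 3*t*x^5 + 3*t*x^4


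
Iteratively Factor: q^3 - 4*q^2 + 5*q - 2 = (q - 1)*(q^2 - 3*q + 2) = (q - 1)^2*(q - 2)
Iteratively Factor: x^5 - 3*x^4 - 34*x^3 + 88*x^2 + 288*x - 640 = (x - 5)*(x^4 + 2*x^3 - 24*x^2 - 32*x + 128) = (x - 5)*(x + 4)*(x^3 - 2*x^2 - 16*x + 32) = (x - 5)*(x - 4)*(x + 4)*(x^2 + 2*x - 8) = (x - 5)*(x - 4)*(x - 2)*(x + 4)*(x + 4)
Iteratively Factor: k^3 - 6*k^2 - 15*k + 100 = (k - 5)*(k^2 - k - 20) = (k - 5)^2*(k + 4)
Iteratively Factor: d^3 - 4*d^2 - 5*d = (d + 1)*(d^2 - 5*d) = (d - 5)*(d + 1)*(d)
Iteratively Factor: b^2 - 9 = (b - 3)*(b + 3)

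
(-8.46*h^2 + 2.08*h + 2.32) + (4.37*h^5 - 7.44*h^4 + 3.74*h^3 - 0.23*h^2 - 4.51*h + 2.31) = 4.37*h^5 - 7.44*h^4 + 3.74*h^3 - 8.69*h^2 - 2.43*h + 4.63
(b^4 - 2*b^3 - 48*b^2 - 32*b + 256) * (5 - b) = -b^5 + 7*b^4 + 38*b^3 - 208*b^2 - 416*b + 1280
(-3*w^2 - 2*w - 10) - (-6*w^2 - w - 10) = 3*w^2 - w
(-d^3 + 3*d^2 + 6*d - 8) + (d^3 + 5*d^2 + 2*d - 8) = 8*d^2 + 8*d - 16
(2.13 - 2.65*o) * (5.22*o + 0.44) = -13.833*o^2 + 9.9526*o + 0.9372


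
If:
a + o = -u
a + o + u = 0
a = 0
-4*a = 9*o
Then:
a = 0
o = 0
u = 0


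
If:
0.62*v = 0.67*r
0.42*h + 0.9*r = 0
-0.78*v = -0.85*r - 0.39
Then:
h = 117.76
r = -54.95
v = -59.39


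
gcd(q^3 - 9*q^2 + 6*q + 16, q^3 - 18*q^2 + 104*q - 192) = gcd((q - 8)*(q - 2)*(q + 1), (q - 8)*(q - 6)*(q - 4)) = q - 8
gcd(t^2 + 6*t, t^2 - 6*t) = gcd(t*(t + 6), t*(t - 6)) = t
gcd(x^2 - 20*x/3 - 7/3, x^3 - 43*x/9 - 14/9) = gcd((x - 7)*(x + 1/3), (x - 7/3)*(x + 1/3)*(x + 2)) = x + 1/3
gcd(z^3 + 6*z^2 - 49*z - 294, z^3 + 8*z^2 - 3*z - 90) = z + 6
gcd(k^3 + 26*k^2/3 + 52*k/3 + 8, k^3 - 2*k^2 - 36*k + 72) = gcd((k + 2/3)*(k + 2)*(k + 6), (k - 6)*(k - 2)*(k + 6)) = k + 6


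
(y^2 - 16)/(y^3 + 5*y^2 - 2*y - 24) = (y - 4)/(y^2 + y - 6)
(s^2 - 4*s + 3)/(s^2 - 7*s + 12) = (s - 1)/(s - 4)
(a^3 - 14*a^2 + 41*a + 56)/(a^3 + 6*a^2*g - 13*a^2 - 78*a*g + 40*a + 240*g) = (a^2 - 6*a - 7)/(a^2 + 6*a*g - 5*a - 30*g)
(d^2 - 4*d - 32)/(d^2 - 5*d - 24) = (d + 4)/(d + 3)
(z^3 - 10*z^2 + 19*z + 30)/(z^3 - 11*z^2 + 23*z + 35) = (z - 6)/(z - 7)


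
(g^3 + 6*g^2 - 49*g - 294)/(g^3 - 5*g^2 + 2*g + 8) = (g^3 + 6*g^2 - 49*g - 294)/(g^3 - 5*g^2 + 2*g + 8)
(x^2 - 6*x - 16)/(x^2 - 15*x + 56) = (x + 2)/(x - 7)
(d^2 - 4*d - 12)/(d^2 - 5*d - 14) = (d - 6)/(d - 7)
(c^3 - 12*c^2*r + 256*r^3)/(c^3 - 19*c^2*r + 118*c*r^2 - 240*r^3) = (c^2 - 4*c*r - 32*r^2)/(c^2 - 11*c*r + 30*r^2)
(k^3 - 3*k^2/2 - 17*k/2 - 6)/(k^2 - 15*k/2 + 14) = (2*k^2 + 5*k + 3)/(2*k - 7)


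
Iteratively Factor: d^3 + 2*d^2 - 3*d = (d)*(d^2 + 2*d - 3) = d*(d - 1)*(d + 3)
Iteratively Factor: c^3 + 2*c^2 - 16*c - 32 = (c + 4)*(c^2 - 2*c - 8) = (c + 2)*(c + 4)*(c - 4)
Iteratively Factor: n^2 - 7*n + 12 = (n - 3)*(n - 4)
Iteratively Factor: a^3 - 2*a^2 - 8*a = (a - 4)*(a^2 + 2*a) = a*(a - 4)*(a + 2)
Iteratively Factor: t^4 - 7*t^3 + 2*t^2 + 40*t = (t)*(t^3 - 7*t^2 + 2*t + 40) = t*(t - 4)*(t^2 - 3*t - 10) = t*(t - 5)*(t - 4)*(t + 2)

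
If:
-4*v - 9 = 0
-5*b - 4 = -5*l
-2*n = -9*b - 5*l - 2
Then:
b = n/7 - 3/7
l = n/7 + 13/35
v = -9/4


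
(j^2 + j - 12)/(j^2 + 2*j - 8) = (j - 3)/(j - 2)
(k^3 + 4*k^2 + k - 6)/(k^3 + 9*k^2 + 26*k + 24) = (k - 1)/(k + 4)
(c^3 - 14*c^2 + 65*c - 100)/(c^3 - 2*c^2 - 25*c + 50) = (c^2 - 9*c + 20)/(c^2 + 3*c - 10)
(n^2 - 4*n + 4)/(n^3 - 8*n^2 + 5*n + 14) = (n - 2)/(n^2 - 6*n - 7)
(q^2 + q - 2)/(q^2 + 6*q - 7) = (q + 2)/(q + 7)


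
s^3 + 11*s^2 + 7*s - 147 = (s - 3)*(s + 7)^2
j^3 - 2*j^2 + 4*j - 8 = (j - 2)*(j - 2*I)*(j + 2*I)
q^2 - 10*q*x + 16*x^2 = (q - 8*x)*(q - 2*x)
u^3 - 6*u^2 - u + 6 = (u - 6)*(u - 1)*(u + 1)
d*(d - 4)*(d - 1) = d^3 - 5*d^2 + 4*d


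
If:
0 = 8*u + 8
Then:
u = -1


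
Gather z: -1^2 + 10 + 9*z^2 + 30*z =9*z^2 + 30*z + 9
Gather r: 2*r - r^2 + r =-r^2 + 3*r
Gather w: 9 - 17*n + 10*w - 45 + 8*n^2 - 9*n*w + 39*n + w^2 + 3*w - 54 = 8*n^2 + 22*n + w^2 + w*(13 - 9*n) - 90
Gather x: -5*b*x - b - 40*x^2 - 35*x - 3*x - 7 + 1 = -b - 40*x^2 + x*(-5*b - 38) - 6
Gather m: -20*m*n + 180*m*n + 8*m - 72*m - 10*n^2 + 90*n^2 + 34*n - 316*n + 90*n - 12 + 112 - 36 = m*(160*n - 64) + 80*n^2 - 192*n + 64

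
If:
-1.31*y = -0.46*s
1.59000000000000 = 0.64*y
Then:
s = 7.08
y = 2.48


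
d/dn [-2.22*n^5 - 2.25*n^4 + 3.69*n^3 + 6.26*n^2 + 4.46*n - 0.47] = -11.1*n^4 - 9.0*n^3 + 11.07*n^2 + 12.52*n + 4.46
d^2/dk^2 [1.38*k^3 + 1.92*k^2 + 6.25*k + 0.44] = 8.28*k + 3.84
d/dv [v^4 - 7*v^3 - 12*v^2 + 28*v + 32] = 4*v^3 - 21*v^2 - 24*v + 28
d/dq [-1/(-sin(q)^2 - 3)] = -4*sin(2*q)/(cos(2*q) - 7)^2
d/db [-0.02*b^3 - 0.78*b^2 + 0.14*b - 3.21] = -0.06*b^2 - 1.56*b + 0.14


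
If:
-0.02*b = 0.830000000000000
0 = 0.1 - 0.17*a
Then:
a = 0.59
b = -41.50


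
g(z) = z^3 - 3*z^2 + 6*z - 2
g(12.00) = 1366.00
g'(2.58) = 10.49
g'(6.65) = 98.77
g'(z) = 3*z^2 - 6*z + 6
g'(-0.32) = 8.23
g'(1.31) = 3.29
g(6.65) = 199.31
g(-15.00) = -4142.00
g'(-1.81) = 26.69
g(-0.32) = -4.26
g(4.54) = 56.98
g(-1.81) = -28.62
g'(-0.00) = 6.00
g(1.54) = 3.78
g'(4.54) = 40.59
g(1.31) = 2.96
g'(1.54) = 3.87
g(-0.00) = -2.00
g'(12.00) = 366.00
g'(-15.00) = 771.00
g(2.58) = 10.68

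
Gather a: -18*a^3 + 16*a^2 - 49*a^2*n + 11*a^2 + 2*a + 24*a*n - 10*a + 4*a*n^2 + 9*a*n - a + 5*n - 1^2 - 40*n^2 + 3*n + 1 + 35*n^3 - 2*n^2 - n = -18*a^3 + a^2*(27 - 49*n) + a*(4*n^2 + 33*n - 9) + 35*n^3 - 42*n^2 + 7*n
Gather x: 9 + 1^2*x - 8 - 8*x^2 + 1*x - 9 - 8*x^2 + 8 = -16*x^2 + 2*x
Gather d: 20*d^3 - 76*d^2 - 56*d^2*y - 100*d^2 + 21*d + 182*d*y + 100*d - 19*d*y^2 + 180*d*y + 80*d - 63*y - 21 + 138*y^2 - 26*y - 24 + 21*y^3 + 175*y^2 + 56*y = 20*d^3 + d^2*(-56*y - 176) + d*(-19*y^2 + 362*y + 201) + 21*y^3 + 313*y^2 - 33*y - 45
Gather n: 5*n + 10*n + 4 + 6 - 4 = 15*n + 6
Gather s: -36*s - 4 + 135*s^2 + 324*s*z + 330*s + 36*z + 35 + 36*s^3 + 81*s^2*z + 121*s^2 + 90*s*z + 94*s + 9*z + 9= 36*s^3 + s^2*(81*z + 256) + s*(414*z + 388) + 45*z + 40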